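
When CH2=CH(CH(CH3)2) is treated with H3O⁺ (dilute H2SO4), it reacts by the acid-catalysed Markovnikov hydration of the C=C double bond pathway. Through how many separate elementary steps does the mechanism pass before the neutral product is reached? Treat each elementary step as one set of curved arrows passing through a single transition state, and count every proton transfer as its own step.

Step 1: Electrophilic addition begins with the π(C=C) electrons forming a bond to the proton of H3O⁺. Following Markovnikov's rule, the resulting cation is secondary. H2O is released.
Step 2: A 1,2-hydride shift from the adjacent isopropyl carbon moves the positive charge from the secondary centre to an adjacent carbon, generating a more stable tertiary carbocation.
Step 3: A lone pair on the oxygen of H2O attacks the carbocation, forming a C–O bond and an oxonium ion (a protonated alcohol).
Step 4: H2O removes a proton from the oxonium oxygen, regenerating H3O⁺ and giving the neutral alcohol.
Total: 4 elementary steps.

4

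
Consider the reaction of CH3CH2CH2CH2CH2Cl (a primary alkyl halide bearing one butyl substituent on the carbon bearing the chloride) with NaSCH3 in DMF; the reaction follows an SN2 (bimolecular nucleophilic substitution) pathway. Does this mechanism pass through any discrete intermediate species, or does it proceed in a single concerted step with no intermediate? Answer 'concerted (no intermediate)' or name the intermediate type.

The methanethiolate nucleophile donates a lone pair from S to the α-carbon in a backside attack; simultaneously the C–Cl σ-bond breaks and both of its electrons leave with Cl⁻. One concerted step with inversion of configuration.
All bond changes occur in one transition state; no discrete intermediate is formed.

concerted (no intermediate)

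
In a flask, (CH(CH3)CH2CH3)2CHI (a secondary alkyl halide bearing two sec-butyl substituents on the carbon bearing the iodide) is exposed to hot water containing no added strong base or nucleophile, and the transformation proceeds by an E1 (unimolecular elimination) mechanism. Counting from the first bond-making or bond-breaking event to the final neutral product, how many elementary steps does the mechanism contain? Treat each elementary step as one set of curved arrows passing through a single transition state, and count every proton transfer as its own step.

Step 1: Ionisation: the C–I σ-bond cleaves heterolytically; both bonding electrons depart with I⁻, leaving a secondary carbocation at the α-carbon.
Step 2: A hydride (H with its bonding pair) migrates from the adjacent sec-butyl carbon to the cationic centre — a 1,2-hydride shift — upgrading the secondary cation to a tertiary one.
Step 3: A water molecule (solvent) deprotonates a β-carbon; as the C–H bond breaks, those electrons form the new alkene π bond.
Total: 3 elementary steps.

3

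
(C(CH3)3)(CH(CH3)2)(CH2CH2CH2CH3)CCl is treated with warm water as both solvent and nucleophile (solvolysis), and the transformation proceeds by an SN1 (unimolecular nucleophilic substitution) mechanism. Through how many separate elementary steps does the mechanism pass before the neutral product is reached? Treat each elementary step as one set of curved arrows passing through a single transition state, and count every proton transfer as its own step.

3

Step 1: The C–Cl bond breaks with both electrons going to the chloride; Cl⁻ leaves and a tertiary carbocation remains.
(No 1,2-shift: no single shift to an adjacent carbon would give a more stable cation.)
Step 2: Nucleophilic capture: the oxygen of H2O bonds to the cationic carbon, producing an oxonium-ion intermediate.
Step 3: A second solvent molecule removes the proton on oxygen, giving the neutral alcohol product.
Total: 3 elementary steps.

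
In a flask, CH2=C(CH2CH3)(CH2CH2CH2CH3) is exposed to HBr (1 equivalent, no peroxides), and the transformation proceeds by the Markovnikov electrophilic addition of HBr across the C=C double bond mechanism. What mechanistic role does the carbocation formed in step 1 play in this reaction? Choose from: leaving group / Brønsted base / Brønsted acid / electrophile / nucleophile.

Step 2: Nucleophilic attack by Br⁻ on the carbocation completes the addition, giving R–Br.
The carbocation formed in step 1 accepts an electron pair into an empty or π* orbital — it is the electrophile.

electrophile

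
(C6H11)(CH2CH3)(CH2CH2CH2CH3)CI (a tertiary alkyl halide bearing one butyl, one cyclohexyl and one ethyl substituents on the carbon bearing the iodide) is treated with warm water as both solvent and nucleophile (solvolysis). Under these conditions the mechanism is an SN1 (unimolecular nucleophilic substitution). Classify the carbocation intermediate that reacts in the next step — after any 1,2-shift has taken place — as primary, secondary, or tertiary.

tertiary

Step 1: Unassisted departure of I⁻ (taking the C–I bonding pair) generates a tertiary carbocation.
No single 1,2-shift to an adjacent carbon would give a more-substituted cation, so no rearrangement occurs.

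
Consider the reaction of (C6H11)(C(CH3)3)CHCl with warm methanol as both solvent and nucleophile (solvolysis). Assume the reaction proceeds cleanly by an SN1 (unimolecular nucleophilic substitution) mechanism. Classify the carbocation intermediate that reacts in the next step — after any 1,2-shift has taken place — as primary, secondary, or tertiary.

Step 1: The C–Cl bond breaks with both electrons going to the chloride; Cl⁻ leaves and a secondary carbocation remains.
Step 2: A 1,2-hydride shift from the adjacent cyclohexyl carbon moves the positive charge from the secondary centre to an adjacent carbon, generating a more stable tertiary carbocation.
The cation rearranges from secondary to tertiary via a 1,2-hydride shift from the adjacent cyclohexyl carbon; the tertiary cation is what reacts next.

tertiary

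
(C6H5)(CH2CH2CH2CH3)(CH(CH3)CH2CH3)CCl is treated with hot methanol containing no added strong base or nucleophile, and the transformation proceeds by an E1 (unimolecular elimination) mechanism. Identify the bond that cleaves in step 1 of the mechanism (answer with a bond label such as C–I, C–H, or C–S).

Step 1: Unassisted departure of Cl⁻ (taking the C–Cl bonding pair) generates a tertiary carbocation.
The bond broken in this step is the C–Cl bond.

C–Cl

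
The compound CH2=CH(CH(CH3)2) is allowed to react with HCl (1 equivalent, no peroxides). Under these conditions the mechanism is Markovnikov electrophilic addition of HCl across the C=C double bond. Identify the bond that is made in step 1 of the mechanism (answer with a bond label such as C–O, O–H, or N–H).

C–H

Step 1: Protonation of the alkene by HCl: the π bond acts as the nucleophile and picks up H⁺, giving the more stable (Markovnikov) secondary carbocation. The H–Cl bond breaks heterolytically, releasing Cl⁻.
The bond formed in this step is the C–H bond.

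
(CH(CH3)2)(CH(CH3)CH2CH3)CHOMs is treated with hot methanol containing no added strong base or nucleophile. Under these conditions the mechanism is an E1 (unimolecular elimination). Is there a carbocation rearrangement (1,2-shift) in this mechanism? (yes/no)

yes

The first-formed carbocation is secondary.
The adjacent sec-butyl carbon already bears 2 other carbon substituents and has a hydrogen to migrate; after a 1,2-hydride shift from that carbon the positive charge sits on a tertiary centre.
Tertiary is more stable than secondary, so the shift occurs.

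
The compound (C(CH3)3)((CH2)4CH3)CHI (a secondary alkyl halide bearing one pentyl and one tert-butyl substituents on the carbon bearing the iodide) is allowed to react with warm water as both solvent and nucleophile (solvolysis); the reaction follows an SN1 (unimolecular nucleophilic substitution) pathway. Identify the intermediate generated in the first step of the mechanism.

secondary carbocation

Step 1: The C–I bond breaks with both electrons going to the iodide; I⁻ leaves and a secondary carbocation remains.
After step 1 the species present is a secondary carbocation.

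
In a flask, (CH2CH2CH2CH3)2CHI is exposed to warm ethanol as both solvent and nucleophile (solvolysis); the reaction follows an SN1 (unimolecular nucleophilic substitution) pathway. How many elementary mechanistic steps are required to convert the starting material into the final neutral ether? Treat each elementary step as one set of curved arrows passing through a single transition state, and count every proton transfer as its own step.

Step 1: Unassisted departure of I⁻ (taking the C–I bonding pair) generates a secondary carbocation.
(No 1,2-shift: no single shift to an adjacent carbon would give a more stable cation.)
Step 2: Nucleophilic capture: the oxygen of CH3CH2OH bonds to the cationic carbon, producing an oxonium-ion intermediate.
Step 3: A second solvent molecule removes the proton on oxygen, giving the neutral ether product.
Total: 3 elementary steps.

3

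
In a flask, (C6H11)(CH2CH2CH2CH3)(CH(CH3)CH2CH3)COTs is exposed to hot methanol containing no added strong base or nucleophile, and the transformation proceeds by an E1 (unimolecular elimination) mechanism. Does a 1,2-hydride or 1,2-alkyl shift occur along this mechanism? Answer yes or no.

no

The first-formed carbocation is tertiary.
No single 1,2-shift to an adjacent carbon would produce a more-substituted cation than the one already present, so no rearrangement occurs.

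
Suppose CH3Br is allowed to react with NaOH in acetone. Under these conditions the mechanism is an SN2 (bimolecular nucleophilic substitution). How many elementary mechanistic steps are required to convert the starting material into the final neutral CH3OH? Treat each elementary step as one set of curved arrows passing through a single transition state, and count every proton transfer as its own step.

Step 1: The hydroxide nucleophile donates a lone pair from O to the α-carbon in a backside attack; simultaneously the C–Br σ-bond breaks and both of its electrons leave with Br⁻. One concerted step with inversion of configuration.
Total: 1 elementary step.

1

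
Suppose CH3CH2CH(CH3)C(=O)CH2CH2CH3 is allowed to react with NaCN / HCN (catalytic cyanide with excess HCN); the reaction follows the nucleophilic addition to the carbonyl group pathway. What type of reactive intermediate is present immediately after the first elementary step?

Step 1: CN⁻ attacks the sp² carbonyl carbon; the C=O π bond breaks and the electrons end up as a lone pair on the alkoxide oxygen of the tetrahedral intermediate.
After step 1 the species present is a tetrahedral alkoxide intermediate.

tetrahedral alkoxide intermediate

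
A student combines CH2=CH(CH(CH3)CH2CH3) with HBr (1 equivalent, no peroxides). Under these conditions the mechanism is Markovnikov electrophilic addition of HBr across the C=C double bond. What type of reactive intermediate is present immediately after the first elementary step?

secondary carbocation

Step 1: Protonation of the alkene by HBr: the π bond acts as the nucleophile and picks up H⁺, giving the more stable (Markovnikov) secondary carbocation. The H–Br bond breaks heterolytically, releasing Br⁻.
After step 1 the species present is a secondary carbocation.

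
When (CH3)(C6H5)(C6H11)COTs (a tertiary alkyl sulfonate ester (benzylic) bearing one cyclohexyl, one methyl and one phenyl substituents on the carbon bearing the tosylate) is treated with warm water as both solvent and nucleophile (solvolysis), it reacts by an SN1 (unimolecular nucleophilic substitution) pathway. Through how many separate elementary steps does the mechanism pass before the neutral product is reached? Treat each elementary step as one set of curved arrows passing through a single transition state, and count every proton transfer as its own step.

3

Step 1: Unassisted departure of TsO⁻ (taking the C–O bonding pair) generates a tertiary carbocation.
(No 1,2-shift: no single shift to an adjacent carbon would give a more stable cation.)
Step 2: A lone pair on the oxygen of H2O attacks the carbocation, forming a new C–O σ-bond and an oxonium ion.
Step 3: Deprotonation of the oxonium oxygen by solvent water yields the neutral alcohol.
Total: 3 elementary steps.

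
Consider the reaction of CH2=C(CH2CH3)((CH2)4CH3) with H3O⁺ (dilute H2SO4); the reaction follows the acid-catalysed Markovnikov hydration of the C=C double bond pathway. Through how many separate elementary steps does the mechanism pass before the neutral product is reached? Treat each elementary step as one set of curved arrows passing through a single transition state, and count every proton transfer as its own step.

3

Step 1: Electrophilic addition begins with the π(C=C) electrons forming a bond to the proton of H3O⁺. Following Markovnikov's rule, the resulting cation is tertiary. H2O is released.
(No 1,2-shift: no single shift to an adjacent carbon would give a more stable cation.)
Step 2: Nucleophilic capture of the cation by H2O produces the protonated alcohol (an oxonium ion).
Step 3: H2O removes a proton from the oxonium oxygen, regenerating H3O⁺ and giving the neutral alcohol.
Total: 3 elementary steps.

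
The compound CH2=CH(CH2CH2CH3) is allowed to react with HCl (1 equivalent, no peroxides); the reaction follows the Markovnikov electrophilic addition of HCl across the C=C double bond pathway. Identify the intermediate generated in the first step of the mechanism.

secondary carbocation

Step 1: Electrophilic addition begins with the π(C=C) electrons forming a bond to the proton of HCl. Following Markovnikov's rule, the resulting cation is secondary. The H–Cl bond breaks heterolytically, releasing Cl⁻.
After step 1 the species present is a secondary carbocation.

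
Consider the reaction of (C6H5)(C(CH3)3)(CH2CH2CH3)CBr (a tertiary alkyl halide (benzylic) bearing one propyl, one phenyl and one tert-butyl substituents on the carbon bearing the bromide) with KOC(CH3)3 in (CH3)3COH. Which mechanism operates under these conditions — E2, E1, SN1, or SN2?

Conditions: a strong/bulky base with a tertiary substrate bearing a β-hydrogen.
These conditions are the textbook signature of the E2 pathway.
A strong (often hindered) base removes a β-H in concert with loss of the leaving group — bimolecular elimination.

E2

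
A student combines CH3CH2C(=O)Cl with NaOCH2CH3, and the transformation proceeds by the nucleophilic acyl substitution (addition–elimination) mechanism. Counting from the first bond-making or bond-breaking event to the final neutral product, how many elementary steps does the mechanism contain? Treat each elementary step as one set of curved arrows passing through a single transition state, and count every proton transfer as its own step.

Step 1: A lone pair on the O of CH3CH2O⁻ attacks the electrophilic acyl carbon; the π(C=O) electrons move onto oxygen, giving a tetrahedral intermediate.
Step 2: An oxygen lone pair re-forms the C=O π bond as the C–Cl σ-bond breaks; Cl⁻ is expelled.
Total: 2 elementary steps.

2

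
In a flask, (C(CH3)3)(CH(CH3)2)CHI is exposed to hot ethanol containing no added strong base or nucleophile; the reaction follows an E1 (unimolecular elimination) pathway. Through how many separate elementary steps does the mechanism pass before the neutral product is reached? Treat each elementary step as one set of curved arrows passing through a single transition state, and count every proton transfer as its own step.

3

Step 1: Ionisation: the C–I σ-bond cleaves heterolytically; both bonding electrons depart with I⁻, leaving a secondary carbocation at the α-carbon.
Step 2: A 1,2-hydride shift from the adjacent isopropyl carbon moves the positive charge from the secondary centre to an adjacent carbon, generating a more stable tertiary carbocation.
Step 3: A weak base (an ethanol molecule from the solvent) removes a proton from a carbon adjacent to the cationic centre; the electrons of that C–H bond become the new π(C=C) bond, giving the alkene.
Total: 3 elementary steps.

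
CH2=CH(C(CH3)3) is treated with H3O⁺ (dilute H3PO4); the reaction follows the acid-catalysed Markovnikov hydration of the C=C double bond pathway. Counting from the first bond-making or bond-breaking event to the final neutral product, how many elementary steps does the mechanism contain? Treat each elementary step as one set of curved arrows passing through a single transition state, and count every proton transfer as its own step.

4

Step 1: Electrophilic addition begins with the π(C=C) electrons forming a bond to the proton of H3O⁺. Following Markovnikov's rule, the resulting cation is secondary. H2O is released.
Step 2: Carbocation rearrangement: a 1,2-methyl shift from the adjacent tert-butyl carbon converts the initially-formed secondary cation into the more stable tertiary cation.
Step 3: A lone pair on the oxygen of H2O attacks the carbocation, forming a C–O bond and an oxonium ion (a protonated alcohol).
Step 4: Proton transfer from the O–H of the oxonium ion to H2O completes the catalytic cycle and yields the alcohol.
Total: 4 elementary steps.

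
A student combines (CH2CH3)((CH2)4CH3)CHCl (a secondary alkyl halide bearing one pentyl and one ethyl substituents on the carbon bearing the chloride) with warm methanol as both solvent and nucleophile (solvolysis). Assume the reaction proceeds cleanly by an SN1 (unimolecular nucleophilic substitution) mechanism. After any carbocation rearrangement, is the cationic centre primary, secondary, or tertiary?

Step 1: Unassisted departure of Cl⁻ (taking the C–Cl bonding pair) generates a secondary carbocation.
No single 1,2-shift to an adjacent carbon would give a more-substituted cation, so no rearrangement occurs.

secondary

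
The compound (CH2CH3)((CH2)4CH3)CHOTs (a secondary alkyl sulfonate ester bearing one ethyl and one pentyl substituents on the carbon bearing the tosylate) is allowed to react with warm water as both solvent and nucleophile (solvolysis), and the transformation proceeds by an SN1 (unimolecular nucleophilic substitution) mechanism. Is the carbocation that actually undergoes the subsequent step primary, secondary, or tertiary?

Step 1: Ionisation: the C–O σ-bond cleaves heterolytically; both bonding electrons depart with TsO⁻, leaving a secondary carbocation at the α-carbon.
No single 1,2-shift to an adjacent carbon would give a more-substituted cation, so no rearrangement occurs.

secondary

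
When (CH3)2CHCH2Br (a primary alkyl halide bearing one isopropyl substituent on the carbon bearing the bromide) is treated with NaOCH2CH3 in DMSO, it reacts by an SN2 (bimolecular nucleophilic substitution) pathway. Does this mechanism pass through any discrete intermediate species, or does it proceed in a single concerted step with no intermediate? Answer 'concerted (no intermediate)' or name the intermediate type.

CH3CH2O⁻ attacks the back face of the α-carbon while Br⁻ departs with the C–Br bonding pair — a single concerted displacement through a pentacoordinate transition state.
All bond changes occur in one transition state; no discrete intermediate is formed.

concerted (no intermediate)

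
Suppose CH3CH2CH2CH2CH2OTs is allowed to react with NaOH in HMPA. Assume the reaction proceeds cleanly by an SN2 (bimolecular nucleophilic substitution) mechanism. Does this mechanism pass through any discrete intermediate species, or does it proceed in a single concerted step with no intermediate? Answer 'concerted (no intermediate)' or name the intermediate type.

concerted (no intermediate)

OH⁻ attacks the back face of the α-carbon while TsO⁻ departs with the C–O bonding pair — a single concerted displacement through a pentacoordinate transition state.
All bond changes occur in one transition state; no discrete intermediate is formed.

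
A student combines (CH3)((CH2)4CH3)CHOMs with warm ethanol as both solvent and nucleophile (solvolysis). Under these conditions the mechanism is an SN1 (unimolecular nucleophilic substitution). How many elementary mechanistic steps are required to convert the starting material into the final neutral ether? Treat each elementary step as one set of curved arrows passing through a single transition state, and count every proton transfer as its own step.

3

Step 1: Rate-determining heterolysis of the C–O bond gives MsO⁻ and a secondary carbocation.
(No 1,2-shift: no single shift to an adjacent carbon would give a more stable cation.)
Step 2: CH3CH2OH donates an oxygen lone pair into the empty p orbital of the cation, giving a protonated ether (an oxonium ion).
Step 3: A second solvent molecule removes the proton on oxygen, giving the neutral ether product.
Total: 3 elementary steps.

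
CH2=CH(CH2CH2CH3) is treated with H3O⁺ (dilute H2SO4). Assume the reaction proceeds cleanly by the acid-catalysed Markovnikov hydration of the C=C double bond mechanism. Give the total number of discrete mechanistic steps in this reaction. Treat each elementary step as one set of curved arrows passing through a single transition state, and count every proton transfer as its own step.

3

Step 1: Electrophilic addition begins with the π(C=C) electrons forming a bond to the proton of H3O⁺. Following Markovnikov's rule, the resulting cation is secondary. H2O is released.
(No 1,2-shift: no single shift to an adjacent carbon would give a more stable cation.)
Step 2: Water acts as the nucleophile: an oxygen lone pair bonds to the cationic carbon, giving an oxonium-ion intermediate.
Step 3: H2O removes a proton from the oxonium oxygen, regenerating H3O⁺ and giving the neutral alcohol.
Total: 3 elementary steps.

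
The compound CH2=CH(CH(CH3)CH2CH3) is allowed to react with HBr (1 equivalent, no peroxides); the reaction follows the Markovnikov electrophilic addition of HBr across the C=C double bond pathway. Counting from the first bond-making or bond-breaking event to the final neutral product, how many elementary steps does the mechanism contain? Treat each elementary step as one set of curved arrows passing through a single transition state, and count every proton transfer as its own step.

Step 1: The π electrons of the C=C bond attack a proton of HBr; Markovnikov addition places the new C–H on the less-substituted alkene carbon, so the positive charge ends up on the more-substituted carbon — a secondary carbocation. The H–Br bond breaks heterolytically, releasing Br⁻.
Step 2: A hydride (H with its bonding pair) migrates from the adjacent sec-butyl carbon to the cationic centre — a 1,2-hydride shift — upgrading the secondary cation to a tertiary one.
Step 3: Nucleophilic attack by Br⁻ on the carbocation completes the addition, giving R–Br.
Total: 3 elementary steps.

3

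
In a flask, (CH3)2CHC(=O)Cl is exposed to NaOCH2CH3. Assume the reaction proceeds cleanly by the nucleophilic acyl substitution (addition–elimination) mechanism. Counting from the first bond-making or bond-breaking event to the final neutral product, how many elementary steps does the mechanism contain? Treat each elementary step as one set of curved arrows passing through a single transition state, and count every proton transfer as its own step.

2

Step 1: CH3CH2O⁻ adds to the carbonyl carbon; the C=O π electrons shift onto oxygen and a tetrahedral alkoxide intermediate forms.
Step 2: Elimination step: re-formation of the carbonyl π bond drives out Cl⁻, giving the new acyl compound.
Total: 2 elementary steps.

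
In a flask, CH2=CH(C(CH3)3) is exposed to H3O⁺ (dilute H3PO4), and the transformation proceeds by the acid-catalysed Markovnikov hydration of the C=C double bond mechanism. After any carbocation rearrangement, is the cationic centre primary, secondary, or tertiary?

Step 1: Protonation of the alkene by H3O⁺: the π bond acts as the nucleophile and picks up H⁺, giving the more stable (Markovnikov) secondary carbocation. H2O is released.
Step 2: A 1,2-methyl shift from the adjacent tert-butyl carbon moves the positive charge from the secondary centre to an adjacent carbon, generating a more stable tertiary carbocation.
The cation rearranges from secondary to tertiary via a 1,2-methyl shift from the adjacent tert-butyl carbon; the tertiary cation is what reacts next.

tertiary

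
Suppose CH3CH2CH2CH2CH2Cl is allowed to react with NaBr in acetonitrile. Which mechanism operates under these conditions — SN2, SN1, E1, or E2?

SN2

Conditions: a primary substrate with a strong nucleophile in the polar aprotic solvent acetonitrile.
These conditions are the textbook signature of the SN2 pathway.
An unhindered substrate with a strong nucleophile in a polar aprotic solvent favours one-step backside displacement.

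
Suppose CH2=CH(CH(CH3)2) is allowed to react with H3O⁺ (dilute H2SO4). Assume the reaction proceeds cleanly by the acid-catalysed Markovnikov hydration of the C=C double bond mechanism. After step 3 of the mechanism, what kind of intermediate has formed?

oxonium ion

Step 1: The π electrons of the C=C bond attack a proton of H3O⁺; Markovnikov addition places the new C–H on the less-substituted alkene carbon, so the positive charge ends up on the more-substituted carbon — a secondary carbocation. H2O is released.
Step 2: Carbocation rearrangement: a 1,2-hydride shift from the adjacent isopropyl carbon converts the initially-formed secondary cation into the more stable tertiary cation.
Step 3: A lone pair on the oxygen of H2O attacks the carbocation, forming a C–O bond and an oxonium ion (a protonated alcohol).
After step 3 the species present is an oxonium ion.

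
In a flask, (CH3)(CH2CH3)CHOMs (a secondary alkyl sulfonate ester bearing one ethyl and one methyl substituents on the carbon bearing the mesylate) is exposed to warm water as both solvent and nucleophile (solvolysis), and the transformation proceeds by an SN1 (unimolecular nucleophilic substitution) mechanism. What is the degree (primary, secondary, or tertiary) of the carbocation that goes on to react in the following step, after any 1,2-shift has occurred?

secondary

Step 1: The C–O bond breaks with both electrons going to the mesylate; MsO⁻ leaves and a secondary carbocation remains.
No single 1,2-shift to an adjacent carbon would give a more-substituted cation, so no rearrangement occurs.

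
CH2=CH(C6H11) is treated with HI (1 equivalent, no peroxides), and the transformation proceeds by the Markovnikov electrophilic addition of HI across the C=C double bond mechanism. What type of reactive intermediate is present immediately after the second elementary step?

Step 1: The π electrons of the C=C bond attack a proton of HI; Markovnikov addition places the new C–H on the less-substituted alkene carbon, so the positive charge ends up on the more-substituted carbon — a secondary carbocation. The H–I bond breaks heterolytically, releasing I⁻.
Step 2: Carbocation rearrangement: a 1,2-hydride shift from the adjacent cyclohexyl carbon converts the initially-formed secondary cation into the more stable tertiary cation.
After step 2 the species present is a tertiary carbocation.

tertiary carbocation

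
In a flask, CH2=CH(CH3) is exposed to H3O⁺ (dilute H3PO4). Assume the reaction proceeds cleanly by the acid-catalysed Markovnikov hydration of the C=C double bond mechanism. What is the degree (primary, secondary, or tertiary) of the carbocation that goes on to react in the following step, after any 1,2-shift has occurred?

secondary

Step 1: Protonation of the alkene by H3O⁺: the π bond acts as the nucleophile and picks up H⁺, giving the more stable (Markovnikov) secondary carbocation. H2O is released.
No single 1,2-shift to an adjacent carbon would give a more-substituted cation, so no rearrangement occurs.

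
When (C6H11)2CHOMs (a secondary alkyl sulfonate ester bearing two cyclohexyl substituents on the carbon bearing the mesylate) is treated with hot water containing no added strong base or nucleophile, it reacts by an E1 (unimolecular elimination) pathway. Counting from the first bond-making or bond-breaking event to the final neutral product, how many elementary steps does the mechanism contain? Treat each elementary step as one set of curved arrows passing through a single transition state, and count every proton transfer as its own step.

Step 1: Ionisation: the C–O σ-bond cleaves heterolytically; both bonding electrons depart with MsO⁻, leaving a secondary carbocation at the α-carbon.
Step 2: Carbocation rearrangement: a 1,2-hydride shift from the adjacent cyclohexyl carbon converts the initially-formed secondary cation into the more stable tertiary cation.
Step 3: A weak base (a water molecule from the solvent) removes a proton from a carbon adjacent to the cationic centre; the electrons of that C–H bond become the new π(C=C) bond, giving the alkene.
Total: 3 elementary steps.

3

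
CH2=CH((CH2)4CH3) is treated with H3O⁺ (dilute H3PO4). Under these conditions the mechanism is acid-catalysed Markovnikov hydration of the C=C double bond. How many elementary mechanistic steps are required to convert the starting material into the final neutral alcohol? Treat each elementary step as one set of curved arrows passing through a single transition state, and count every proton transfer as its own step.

Step 1: The π electrons of the C=C bond attack a proton of H3O⁺; Markovnikov addition places the new C–H on the less-substituted alkene carbon, so the positive charge ends up on the more-substituted carbon — a secondary carbocation. H2O is released.
(No 1,2-shift: no single shift to an adjacent carbon would give a more stable cation.)
Step 2: Nucleophilic capture of the cation by H2O produces the protonated alcohol (an oxonium ion).
Step 3: Proton transfer from the O–H of the oxonium ion to H2O completes the catalytic cycle and yields the alcohol.
Total: 3 elementary steps.

3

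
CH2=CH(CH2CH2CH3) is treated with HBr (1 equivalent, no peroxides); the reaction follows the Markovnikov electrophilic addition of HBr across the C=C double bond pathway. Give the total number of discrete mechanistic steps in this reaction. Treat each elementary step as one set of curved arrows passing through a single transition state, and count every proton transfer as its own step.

2

Step 1: Protonation of the alkene by HBr: the π bond acts as the nucleophile and picks up H⁺, giving the more stable (Markovnikov) secondary carbocation. The H–Br bond breaks heterolytically, releasing Br⁻.
(No 1,2-shift: no single shift to an adjacent carbon would give a more stable cation.)
Step 2: Br⁻ captures the cation: a lone pair on Br⁻ fills the empty p orbital, producing the alkyl halide product.
Total: 2 elementary steps.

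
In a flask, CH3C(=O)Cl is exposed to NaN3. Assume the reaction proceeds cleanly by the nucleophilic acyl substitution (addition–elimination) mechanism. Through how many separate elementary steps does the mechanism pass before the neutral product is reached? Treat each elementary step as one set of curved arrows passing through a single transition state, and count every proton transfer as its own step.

Step 1: Nucleophilic addition of N3⁻ to the acyl carbon breaks the π(C=O) bond and yields a tetrahedral, anionic intermediate.
Step 2: An oxygen lone pair re-forms the C=O π bond as the C–Cl σ-bond breaks; Cl⁻ is expelled.
Total: 2 elementary steps.

2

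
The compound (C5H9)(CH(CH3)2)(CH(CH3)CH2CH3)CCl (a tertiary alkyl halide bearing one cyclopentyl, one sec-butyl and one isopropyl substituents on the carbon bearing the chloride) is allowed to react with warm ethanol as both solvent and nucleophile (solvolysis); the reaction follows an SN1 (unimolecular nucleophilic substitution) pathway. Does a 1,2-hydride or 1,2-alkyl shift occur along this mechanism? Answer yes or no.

no

The first-formed carbocation is tertiary.
No single 1,2-shift to an adjacent carbon would produce a more-substituted cation than the one already present, so no rearrangement occurs.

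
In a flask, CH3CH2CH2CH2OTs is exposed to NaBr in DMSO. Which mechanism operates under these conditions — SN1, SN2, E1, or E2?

Conditions: a primary substrate with a strong nucleophile in the polar aprotic solvent DMSO.
These conditions are the textbook signature of the SN2 pathway.
An unhindered substrate with a strong nucleophile in a polar aprotic solvent favours one-step backside displacement.

SN2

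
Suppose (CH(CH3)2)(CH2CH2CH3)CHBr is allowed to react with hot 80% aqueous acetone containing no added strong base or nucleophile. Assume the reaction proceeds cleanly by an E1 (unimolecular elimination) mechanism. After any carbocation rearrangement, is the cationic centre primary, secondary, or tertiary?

tertiary

Step 1: Ionisation: the C–Br σ-bond cleaves heterolytically; both bonding electrons depart with Br⁻, leaving a secondary carbocation at the α-carbon.
Step 2: A 1,2-hydride shift from the adjacent isopropyl carbon moves the positive charge from the secondary centre to an adjacent carbon, generating a more stable tertiary carbocation.
The cation rearranges from secondary to tertiary via a 1,2-hydride shift from the adjacent isopropyl carbon; the tertiary cation is what reacts next.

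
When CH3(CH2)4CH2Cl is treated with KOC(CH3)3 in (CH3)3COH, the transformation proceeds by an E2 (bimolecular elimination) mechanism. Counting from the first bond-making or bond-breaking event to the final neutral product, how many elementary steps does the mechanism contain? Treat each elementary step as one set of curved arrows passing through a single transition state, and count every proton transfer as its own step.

Step 1: In one step, (CH3)3CO⁻ pulls off a β-proton, the C–Cl bond cleaves, and a C=C double bond forms between the α- and β-carbons (E2, anti elimination).
Total: 1 elementary step.

1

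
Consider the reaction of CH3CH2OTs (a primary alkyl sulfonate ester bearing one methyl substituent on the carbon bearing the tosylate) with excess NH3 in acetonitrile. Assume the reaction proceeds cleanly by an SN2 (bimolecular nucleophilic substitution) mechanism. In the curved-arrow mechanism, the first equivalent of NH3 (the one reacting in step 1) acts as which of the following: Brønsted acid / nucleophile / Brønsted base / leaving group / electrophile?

nucleophile

Step 1: A lone pair on the N of NH3 attacks the α-carbon from the back side while the C–O bond breaks; both bonding electrons leave with TsO⁻. The product of this concerted step is an alkylammonium ion.
The first equivalent of NH3 (the one reacting in step 1) donates an electron pair to form a new σ-bond to carbon — it is the nucleophile.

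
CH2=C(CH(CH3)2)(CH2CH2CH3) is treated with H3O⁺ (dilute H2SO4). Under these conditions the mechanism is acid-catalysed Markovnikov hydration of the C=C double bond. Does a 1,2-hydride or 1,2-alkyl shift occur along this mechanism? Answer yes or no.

The first-formed carbocation is tertiary.
No single 1,2-shift to an adjacent carbon would produce a more-substituted cation than the one already present, so no rearrangement occurs.

no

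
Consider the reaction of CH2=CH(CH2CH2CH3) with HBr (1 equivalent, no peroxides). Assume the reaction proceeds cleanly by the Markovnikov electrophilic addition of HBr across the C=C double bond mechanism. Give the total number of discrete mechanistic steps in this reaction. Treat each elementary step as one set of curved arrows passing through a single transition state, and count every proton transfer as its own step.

Step 1: The π electrons of the C=C bond attack a proton of HBr; Markovnikov addition places the new C–H on the less-substituted alkene carbon, so the positive charge ends up on the more-substituted carbon — a secondary carbocation. The H–Br bond breaks heterolytically, releasing Br⁻.
(No 1,2-shift: no single shift to an adjacent carbon would give a more stable cation.)
Step 2: Nucleophilic attack by Br⁻ on the carbocation completes the addition, giving R–Br.
Total: 2 elementary steps.

2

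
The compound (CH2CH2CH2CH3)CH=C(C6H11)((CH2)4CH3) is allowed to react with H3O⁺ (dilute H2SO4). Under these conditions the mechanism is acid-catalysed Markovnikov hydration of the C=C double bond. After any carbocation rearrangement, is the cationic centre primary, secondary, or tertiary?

tertiary

Step 1: Electrophilic addition begins with the π(C=C) electrons forming a bond to the proton of H3O⁺. Following Markovnikov's rule, the resulting cation is tertiary. H2O is released.
No single 1,2-shift to an adjacent carbon would give a more-substituted cation, so no rearrangement occurs.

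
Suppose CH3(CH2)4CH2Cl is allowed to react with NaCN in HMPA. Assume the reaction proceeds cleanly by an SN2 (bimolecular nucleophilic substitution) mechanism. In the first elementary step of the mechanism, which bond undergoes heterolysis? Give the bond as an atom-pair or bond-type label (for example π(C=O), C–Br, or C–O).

C–Cl

Step 1: Backside attack by CN⁻ on the carbon bearing the chloride: the new C–C bond forms as the C–Cl bond breaks, with Walden inversion at carbon.
The bond broken in this step is the C–Cl bond.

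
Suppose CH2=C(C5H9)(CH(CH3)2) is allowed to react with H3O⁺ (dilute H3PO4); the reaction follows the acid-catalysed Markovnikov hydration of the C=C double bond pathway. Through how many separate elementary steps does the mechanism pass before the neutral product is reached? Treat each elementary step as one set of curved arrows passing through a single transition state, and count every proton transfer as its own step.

3

Step 1: Protonation of the alkene by H3O⁺: the π bond acts as the nucleophile and picks up H⁺, giving the more stable (Markovnikov) tertiary carbocation. H2O is released.
(No 1,2-shift: no single shift to an adjacent carbon would give a more stable cation.)
Step 2: Water acts as the nucleophile: an oxygen lone pair bonds to the cationic carbon, giving an oxonium-ion intermediate.
Step 3: Proton transfer from the O–H of the oxonium ion to H2O completes the catalytic cycle and yields the alcohol.
Total: 3 elementary steps.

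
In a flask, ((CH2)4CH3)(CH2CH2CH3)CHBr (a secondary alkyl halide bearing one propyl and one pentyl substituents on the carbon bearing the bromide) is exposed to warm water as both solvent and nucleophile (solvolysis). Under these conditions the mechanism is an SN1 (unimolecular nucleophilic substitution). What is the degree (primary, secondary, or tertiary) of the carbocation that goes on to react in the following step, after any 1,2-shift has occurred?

secondary

Step 1: Rate-determining heterolysis of the C–Br bond gives Br⁻ and a secondary carbocation.
No single 1,2-shift to an adjacent carbon would give a more-substituted cation, so no rearrangement occurs.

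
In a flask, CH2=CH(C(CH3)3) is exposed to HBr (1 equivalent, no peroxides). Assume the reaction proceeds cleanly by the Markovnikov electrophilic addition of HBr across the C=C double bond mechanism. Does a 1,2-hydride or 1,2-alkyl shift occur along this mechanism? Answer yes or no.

yes

The first-formed carbocation is secondary.
The adjacent tert-butyl carbon has no hydrogen but bears methyl groups; migration of one methyl with its bonding pair (a 1,2-methyl shift) places the charge on a tertiary centre.
Tertiary is more stable than secondary, so the shift occurs.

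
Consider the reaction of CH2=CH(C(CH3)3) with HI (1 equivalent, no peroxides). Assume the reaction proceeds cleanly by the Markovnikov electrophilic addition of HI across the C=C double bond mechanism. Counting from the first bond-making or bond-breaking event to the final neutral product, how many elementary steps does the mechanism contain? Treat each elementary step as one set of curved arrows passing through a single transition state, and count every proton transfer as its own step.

3

Step 1: Electrophilic addition begins with the π(C=C) electrons forming a bond to the proton of HI. Following Markovnikov's rule, the resulting cation is secondary. The H–I bond breaks heterolytically, releasing I⁻.
Step 2: Carbocation rearrangement: a 1,2-methyl shift from the adjacent tert-butyl carbon converts the initially-formed secondary cation into the more stable tertiary cation.
Step 3: I⁻ captures the cation: a lone pair on I⁻ fills the empty p orbital, producing the alkyl halide product.
Total: 3 elementary steps.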